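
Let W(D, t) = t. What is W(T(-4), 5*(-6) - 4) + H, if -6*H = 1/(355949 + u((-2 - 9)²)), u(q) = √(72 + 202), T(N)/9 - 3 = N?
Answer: -25846737182657/760198141962 + √274/760198141962 ≈ -34.000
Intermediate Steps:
T(N) = 27 + 9*N
u(q) = √274
H = -1/(6*(355949 + √274)) ≈ -4.6821e-7
W(T(-4), 5*(-6) - 4) + H = (5*(-6) - 4) + (-355949/760198141962 + √274/760198141962) = (-30 - 4) + (-355949/760198141962 + √274/760198141962) = -34 + (-355949/760198141962 + √274/760198141962) = -25846737182657/760198141962 + √274/760198141962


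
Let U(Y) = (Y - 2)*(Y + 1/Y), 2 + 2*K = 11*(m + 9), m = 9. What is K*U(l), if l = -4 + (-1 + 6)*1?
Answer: -196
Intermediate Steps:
K = 98 (K = -1 + (11*(9 + 9))/2 = -1 + (11*18)/2 = -1 + (½)*198 = -1 + 99 = 98)
l = 1 (l = -4 + 5*1 = -4 + 5 = 1)
U(Y) = (-2 + Y)*(Y + 1/Y)
K*U(l) = 98*(1 + 1² - 2*1 - 2/1) = 98*(1 + 1 - 2 - 2*1) = 98*(1 + 1 - 2 - 2) = 98*(-2) = -196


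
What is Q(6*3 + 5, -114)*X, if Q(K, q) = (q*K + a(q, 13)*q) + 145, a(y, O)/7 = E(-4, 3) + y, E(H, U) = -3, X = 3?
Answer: 272667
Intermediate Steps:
a(y, O) = -21 + 7*y (a(y, O) = 7*(-3 + y) = -21 + 7*y)
Q(K, q) = 145 + K*q + q*(-21 + 7*q) (Q(K, q) = (q*K + (-21 + 7*q)*q) + 145 = (K*q + q*(-21 + 7*q)) + 145 = 145 + K*q + q*(-21 + 7*q))
Q(6*3 + 5, -114)*X = (145 + (6*3 + 5)*(-114) + 7*(-114)*(-3 - 114))*3 = (145 + (18 + 5)*(-114) + 7*(-114)*(-117))*3 = (145 + 23*(-114) + 93366)*3 = (145 - 2622 + 93366)*3 = 90889*3 = 272667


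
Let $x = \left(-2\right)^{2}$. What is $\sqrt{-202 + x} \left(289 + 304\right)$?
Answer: $1779 i \sqrt{22} \approx 8344.3 i$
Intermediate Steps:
$x = 4$
$\sqrt{-202 + x} \left(289 + 304\right) = \sqrt{-202 + 4} \left(289 + 304\right) = \sqrt{-198} \cdot 593 = 3 i \sqrt{22} \cdot 593 = 1779 i \sqrt{22}$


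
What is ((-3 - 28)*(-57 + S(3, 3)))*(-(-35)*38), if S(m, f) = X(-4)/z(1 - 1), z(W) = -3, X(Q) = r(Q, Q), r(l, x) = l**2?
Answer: 7710010/3 ≈ 2.5700e+6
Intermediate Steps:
X(Q) = Q**2
S(m, f) = -16/3 (S(m, f) = (-4)**2/(-3) = 16*(-1/3) = -16/3)
((-3 - 28)*(-57 + S(3, 3)))*(-(-35)*38) = ((-3 - 28)*(-57 - 16/3))*(-(-35)*38) = (-31*(-187/3))*(-1*(-1330)) = (5797/3)*1330 = 7710010/3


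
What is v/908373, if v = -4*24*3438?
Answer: -110016/302791 ≈ -0.36334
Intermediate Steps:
v = -330048 (v = -96*3438 = -330048)
v/908373 = -330048/908373 = -330048*1/908373 = -110016/302791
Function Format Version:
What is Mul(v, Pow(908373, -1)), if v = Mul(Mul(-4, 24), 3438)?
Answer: Rational(-110016, 302791) ≈ -0.36334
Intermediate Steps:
v = -330048 (v = Mul(-96, 3438) = -330048)
Mul(v, Pow(908373, -1)) = Mul(-330048, Pow(908373, -1)) = Mul(-330048, Rational(1, 908373)) = Rational(-110016, 302791)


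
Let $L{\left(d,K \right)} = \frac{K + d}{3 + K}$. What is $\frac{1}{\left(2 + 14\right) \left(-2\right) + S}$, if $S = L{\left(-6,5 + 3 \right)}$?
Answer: $- \frac{11}{350} \approx -0.031429$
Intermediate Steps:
$L{\left(d,K \right)} = \frac{K + d}{3 + K}$
$S = \frac{2}{11}$ ($S = \frac{\left(5 + 3\right) - 6}{3 + \left(5 + 3\right)} = \frac{8 - 6}{3 + 8} = \frac{1}{11} \cdot 2 = \frac{2}{11} \approx 0.18182$)
$\frac{1}{\left(2 + 14\right) \left(-2\right) + S} = \frac{1}{\left(2 + 14\right) \left(-2\right) + \frac{2}{11}} = \frac{1}{16 \left(-2\right) + \frac{2}{11}} = \frac{1}{-32 + \frac{2}{11}} = \frac{1}{- \frac{350}{11}} = - \frac{11}{350}$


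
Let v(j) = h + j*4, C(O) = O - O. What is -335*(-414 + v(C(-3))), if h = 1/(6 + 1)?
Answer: 970495/7 ≈ 1.3864e+5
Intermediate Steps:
C(O) = 0
h = ⅐ (h = 1/7 = ⅐ ≈ 0.14286)
v(j) = ⅐ + 4*j (v(j) = ⅐ + j*4 = ⅐ + 4*j)
-335*(-414 + v(C(-3))) = -335*(-414 + (⅐ + 4*0)) = -335*(-414 + (⅐ + 0)) = -335*(-414 + ⅐) = -335*(-2897/7) = 970495/7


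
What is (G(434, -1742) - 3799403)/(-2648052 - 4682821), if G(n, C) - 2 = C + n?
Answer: 345519/666443 ≈ 0.51845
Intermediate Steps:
G(n, C) = 2 + C + n (G(n, C) = 2 + (C + n) = 2 + C + n)
(G(434, -1742) - 3799403)/(-2648052 - 4682821) = ((2 - 1742 + 434) - 3799403)/(-2648052 - 4682821) = (-1306 - 3799403)/(-7330873) = -3800709*(-1/7330873) = 345519/666443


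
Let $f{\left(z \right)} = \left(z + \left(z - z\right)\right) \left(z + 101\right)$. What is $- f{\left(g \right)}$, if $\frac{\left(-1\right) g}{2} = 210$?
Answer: $-133980$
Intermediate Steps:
$g = -420$ ($g = \left(-2\right) 210 = -420$)
$f{\left(z \right)} = z \left(101 + z\right)$ ($f{\left(z \right)} = \left(z + 0\right) \left(101 + z\right) = z \left(101 + z\right)$)
$- f{\left(g \right)} = - \left(-420\right) \left(101 - 420\right) = - \left(-420\right) \left(-319\right) = \left(-1\right) 133980 = -133980$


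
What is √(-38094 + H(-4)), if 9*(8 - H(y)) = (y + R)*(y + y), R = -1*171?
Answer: I*√344174/3 ≈ 195.55*I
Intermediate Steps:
R = -171
H(y) = 8 - 2*y*(-171 + y)/9 (H(y) = 8 - (y - 171)*(y + y)/9 = 8 - (-171 + y)*2*y/9 = 8 - 2*y*(-171 + y)/9)
√(-38094 + H(-4)) = √(-38094 + (8 + 38*(-4) - 2/9*(-4)²)) = √(-38094 + (8 - 152 - 2/9*16)) = √(-38094 + (8 - 152 - 32/9)) = √(-38094 - 1328/9) = √(-344174/9) = I*√344174/3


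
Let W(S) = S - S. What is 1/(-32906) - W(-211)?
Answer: -1/32906 ≈ -3.0390e-5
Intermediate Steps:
W(S) = 0
1/(-32906) - W(-211) = 1/(-32906) - 1*0 = -1/32906 + 0 = -1/32906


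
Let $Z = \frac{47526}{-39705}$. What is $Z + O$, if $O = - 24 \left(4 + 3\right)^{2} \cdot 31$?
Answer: $- \frac{482511002}{13235} \approx -36457.0$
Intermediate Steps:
$Z = - \frac{15842}{13235}$ ($Z = 47526 \left(- \frac{1}{39705}\right) = - \frac{15842}{13235} \approx -1.197$)
$O = -36456$ ($O = - 24 \cdot 7^{2} \cdot 31 = \left(-24\right) 49 \cdot 31 = \left(-1176\right) 31 = -36456$)
$Z + O = - \frac{15842}{13235} - 36456 = - \frac{482511002}{13235}$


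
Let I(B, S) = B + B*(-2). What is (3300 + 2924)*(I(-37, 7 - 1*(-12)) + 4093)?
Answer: 25705120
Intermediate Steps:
I(B, S) = -B (I(B, S) = B - 2*B = -B)
(3300 + 2924)*(I(-37, 7 - 1*(-12)) + 4093) = (3300 + 2924)*(-1*(-37) + 4093) = 6224*(37 + 4093) = 6224*4130 = 25705120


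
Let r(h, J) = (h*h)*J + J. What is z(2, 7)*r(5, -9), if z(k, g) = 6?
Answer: -1404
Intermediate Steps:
r(h, J) = J + J*h² (r(h, J) = h²*J + J = J*h² + J = J + J*h²)
z(2, 7)*r(5, -9) = 6*(-9*(1 + 5²)) = 6*(-9*(1 + 25)) = 6*(-9*26) = 6*(-234) = -1404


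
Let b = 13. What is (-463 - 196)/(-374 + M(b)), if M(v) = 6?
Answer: 659/368 ≈ 1.7908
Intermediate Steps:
(-463 - 196)/(-374 + M(b)) = (-463 - 196)/(-374 + 6) = -659/(-368) = -659*(-1/368) = 659/368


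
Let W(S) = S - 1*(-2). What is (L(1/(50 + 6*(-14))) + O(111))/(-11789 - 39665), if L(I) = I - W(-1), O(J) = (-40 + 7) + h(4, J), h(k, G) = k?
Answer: 1021/1749436 ≈ 0.00058362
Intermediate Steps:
O(J) = -29 (O(J) = (-40 + 7) + 4 = -33 + 4 = -29)
W(S) = 2 + S (W(S) = S + 2 = 2 + S)
L(I) = -1 + I (L(I) = I - (2 - 1) = I - 1*1 = I - 1 = -1 + I)
(L(1/(50 + 6*(-14))) + O(111))/(-11789 - 39665) = ((-1 + 1/(50 + 6*(-14))) - 29)/(-11789 - 39665) = ((-1 + 1/(50 - 84)) - 29)/(-51454) = ((-1 + 1/(-34)) - 29)*(-1/51454) = ((-1 - 1/34) - 29)*(-1/51454) = (-35/34 - 29)*(-1/51454) = -1021/34*(-1/51454) = 1021/1749436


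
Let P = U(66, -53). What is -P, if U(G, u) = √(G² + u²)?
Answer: -√7165 ≈ -84.646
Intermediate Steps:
P = √7165 (P = √(66² + (-53)²) = √(4356 + 2809) = √7165 ≈ 84.646)
-P = -√7165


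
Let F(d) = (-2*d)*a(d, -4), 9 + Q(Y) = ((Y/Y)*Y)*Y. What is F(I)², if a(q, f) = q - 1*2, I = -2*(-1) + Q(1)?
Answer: 9216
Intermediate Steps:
Q(Y) = -9 + Y² (Q(Y) = -9 + ((Y/Y)*Y)*Y = -9 + (1*Y)*Y = -9 + Y*Y = -9 + Y²)
I = -6 (I = -2*(-1) + (-9 + 1²) = 2 + (-9 + 1) = 2 - 8 = -6)
a(q, f) = -2 + q (a(q, f) = q - 2 = -2 + q)
F(d) = -2*d*(-2 + d) (F(d) = (-2*d)*(-2 + d) = -2*d*(-2 + d))
F(I)² = (2*(-6)*(2 - 1*(-6)))² = (2*(-6)*(2 + 6))² = (2*(-6)*8)² = (-96)² = 9216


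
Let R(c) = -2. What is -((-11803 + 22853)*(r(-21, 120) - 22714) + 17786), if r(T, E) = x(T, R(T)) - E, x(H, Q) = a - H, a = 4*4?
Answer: 251889064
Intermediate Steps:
a = 16
x(H, Q) = 16 - H
r(T, E) = 16 - E - T (r(T, E) = (16 - T) - E = 16 - E - T)
-((-11803 + 22853)*(r(-21, 120) - 22714) + 17786) = -((-11803 + 22853)*((16 - 1*120 - 1*(-21)) - 22714) + 17786) = -(11050*((16 - 120 + 21) - 22714) + 17786) = -(11050*(-83 - 22714) + 17786) = -(11050*(-22797) + 17786) = -(-251906850 + 17786) = -1*(-251889064) = 251889064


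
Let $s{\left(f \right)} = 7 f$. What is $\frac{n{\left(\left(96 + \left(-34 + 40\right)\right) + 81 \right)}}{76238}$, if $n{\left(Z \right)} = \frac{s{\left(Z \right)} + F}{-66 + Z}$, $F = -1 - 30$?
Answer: $\frac{625}{4459923} \approx 0.00014014$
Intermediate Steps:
$F = -31$ ($F = -1 - 30 = -31$)
$n{\left(Z \right)} = \frac{-31 + 7 Z}{-66 + Z}$ ($n{\left(Z \right)} = \frac{7 Z - 31}{-66 + Z} = \frac{-31 + 7 Z}{-66 + Z}$)
$\frac{n{\left(\left(96 + \left(-34 + 40\right)\right) + 81 \right)}}{76238} = \frac{\frac{1}{-66 + \left(\left(96 + \left(-34 + 40\right)\right) + 81\right)} \left(-31 + 7 \left(\left(96 + \left(-34 + 40\right)\right) + 81\right)\right)}{76238} = \frac{-31 + 7 \left(\left(96 + 6\right) + 81\right)}{-66 + \left(\left(96 + 6\right) + 81\right)} \frac{1}{76238} = \frac{-31 + 7 \left(102 + 81\right)}{-66 + \left(102 + 81\right)} \frac{1}{76238} = \frac{-31 + 7 \cdot 183}{-66 + 183} \cdot \frac{1}{76238} = \frac{-31 + 1281}{117} \cdot \frac{1}{76238} = \frac{1}{117} \cdot 1250 \cdot \frac{1}{76238} = \frac{1250}{117} \cdot \frac{1}{76238} = \frac{625}{4459923}$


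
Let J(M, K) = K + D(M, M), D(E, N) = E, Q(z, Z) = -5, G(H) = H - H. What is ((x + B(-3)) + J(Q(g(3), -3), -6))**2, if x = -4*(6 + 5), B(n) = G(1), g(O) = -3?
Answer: 3025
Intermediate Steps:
G(H) = 0
B(n) = 0
x = -44 (x = -4*11 = -44)
J(M, K) = K + M
((x + B(-3)) + J(Q(g(3), -3), -6))**2 = ((-44 + 0) + (-6 - 5))**2 = (-44 - 11)**2 = (-55)**2 = 3025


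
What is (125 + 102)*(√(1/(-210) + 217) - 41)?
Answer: -9307 + 227*√9569490/210 ≈ -5963.1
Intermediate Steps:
(125 + 102)*(√(1/(-210) + 217) - 41) = 227*(√(-1/210 + 217) - 41) = 227*(√(45569/210) - 41) = 227*(√9569490/210 - 41) = 227*(-41 + √9569490/210) = -9307 + 227*√9569490/210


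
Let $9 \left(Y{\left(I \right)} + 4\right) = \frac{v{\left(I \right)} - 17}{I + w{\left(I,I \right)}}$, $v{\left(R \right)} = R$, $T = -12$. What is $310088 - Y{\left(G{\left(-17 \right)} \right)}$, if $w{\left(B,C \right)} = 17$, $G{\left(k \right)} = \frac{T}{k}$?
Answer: $\frac{840039505}{2709} \approx 3.1009 \cdot 10^{5}$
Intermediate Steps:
$G{\left(k \right)} = - \frac{12}{k}$
$Y{\left(I \right)} = -4 + \frac{-17 + I}{9 \left(17 + I\right)}$ ($Y{\left(I \right)} = -4 + \frac{\left(I - 17\right) \frac{1}{I + 17}}{9} = -4 + \frac{\left(-17 + I\right) \frac{1}{17 + I}}{9} = -4 + \frac{\frac{1}{17 + I} \left(-17 + I\right)}{9} = -4 + \frac{-17 + I}{9 \left(17 + I\right)}$)
$310088 - Y{\left(G{\left(-17 \right)} \right)} = 310088 - \frac{-629 - 35 \left(- \frac{12}{-17}\right)}{9 \left(17 - \frac{12}{-17}\right)} = 310088 - \frac{-629 - 35 \left(\left(-12\right) \left(- \frac{1}{17}\right)\right)}{9 \left(17 - - \frac{12}{17}\right)} = 310088 - \frac{-629 - \frac{420}{17}}{9 \left(17 + \frac{12}{17}\right)} = 310088 - \frac{-629 - \frac{420}{17}}{9 \cdot \frac{301}{17}} = 310088 - \frac{1}{9} \cdot \frac{17}{301} \left(- \frac{11113}{17}\right) = 310088 - - \frac{11113}{2709} = 310088 + \frac{11113}{2709} = \frac{840039505}{2709}$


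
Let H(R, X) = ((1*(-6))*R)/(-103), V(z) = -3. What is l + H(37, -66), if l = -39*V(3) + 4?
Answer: 12685/103 ≈ 123.16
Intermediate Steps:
H(R, X) = 6*R/103 (H(R, X) = -6*R*(-1/103) = 6*R/103)
l = 121 (l = -39*(-3) + 4 = 117 + 4 = 121)
l + H(37, -66) = 121 + (6/103)*37 = 121 + 222/103 = 12685/103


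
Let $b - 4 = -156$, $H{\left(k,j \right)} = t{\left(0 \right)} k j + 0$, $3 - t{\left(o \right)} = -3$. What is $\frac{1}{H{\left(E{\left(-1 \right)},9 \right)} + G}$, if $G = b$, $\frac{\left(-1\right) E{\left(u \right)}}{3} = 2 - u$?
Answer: $- \frac{1}{638} \approx -0.0015674$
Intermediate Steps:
$t{\left(o \right)} = 6$ ($t{\left(o \right)} = 3 - -3 = 3 + 3 = 6$)
$E{\left(u \right)} = -6 + 3 u$ ($E{\left(u \right)} = - 3 \left(2 - u\right) = -6 + 3 u$)
$H{\left(k,j \right)} = 6 j k$ ($H{\left(k,j \right)} = 6 k j + 0 = 6 j k + 0 = 6 j k$)
$b = -152$ ($b = 4 - 156 = -152$)
$G = -152$
$\frac{1}{H{\left(E{\left(-1 \right)},9 \right)} + G} = \frac{1}{6 \cdot 9 \left(-6 + 3 \left(-1\right)\right) - 152} = \frac{1}{6 \cdot 9 \left(-6 - 3\right) - 152} = \frac{1}{6 \cdot 9 \left(-9\right) - 152} = \frac{1}{-486 - 152} = \frac{1}{-638} = - \frac{1}{638}$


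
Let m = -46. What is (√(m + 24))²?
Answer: -22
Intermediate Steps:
(√(m + 24))² = (√(-46 + 24))² = (√(-22))² = (I*√22)² = -22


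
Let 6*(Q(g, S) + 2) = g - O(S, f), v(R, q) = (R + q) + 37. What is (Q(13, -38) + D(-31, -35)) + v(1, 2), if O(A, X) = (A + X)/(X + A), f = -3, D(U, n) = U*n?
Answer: 1125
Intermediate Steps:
v(R, q) = 37 + R + q
O(A, X) = 1 (O(A, X) = (A + X)/(A + X) = 1)
Q(g, S) = -13/6 + g/6 (Q(g, S) = -2 + (g - 1*1)/6 = -2 + (g - 1)/6 = -2 + (-1 + g)/6 = -2 + (-⅙ + g/6) = -13/6 + g/6)
(Q(13, -38) + D(-31, -35)) + v(1, 2) = ((-13/6 + (⅙)*13) - 31*(-35)) + (37 + 1 + 2) = ((-13/6 + 13/6) + 1085) + 40 = (0 + 1085) + 40 = 1085 + 40 = 1125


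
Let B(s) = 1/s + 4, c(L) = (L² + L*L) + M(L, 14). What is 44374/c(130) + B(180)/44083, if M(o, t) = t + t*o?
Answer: 58688453279/47125608660 ≈ 1.2454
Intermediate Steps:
M(o, t) = t + o*t
c(L) = 14 + 2*L² + 14*L (c(L) = (L² + L*L) + 14*(1 + L) = (L² + L²) + (14 + 14*L) = 2*L² + (14 + 14*L) = 14 + 2*L² + 14*L)
B(s) = 4 + 1/s
44374/c(130) + B(180)/44083 = 44374/(14 + 2*130² + 14*130) + (4 + 1/180)/44083 = 44374/(14 + 2*16900 + 1820) + (4 + 1/180)*(1/44083) = 44374/(14 + 33800 + 1820) + (721/180)*(1/44083) = 44374/35634 + 721/7934940 = 44374*(1/35634) + 721/7934940 = 22187/17817 + 721/7934940 = 58688453279/47125608660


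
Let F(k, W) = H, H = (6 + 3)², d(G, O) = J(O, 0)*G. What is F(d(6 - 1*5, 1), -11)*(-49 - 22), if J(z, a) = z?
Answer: -5751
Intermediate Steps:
d(G, O) = G*O (d(G, O) = O*G = G*O)
H = 81 (H = 9² = 81)
F(k, W) = 81
F(d(6 - 1*5, 1), -11)*(-49 - 22) = 81*(-49 - 22) = 81*(-71) = -5751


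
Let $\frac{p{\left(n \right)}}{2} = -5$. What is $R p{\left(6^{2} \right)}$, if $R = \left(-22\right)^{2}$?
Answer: $-4840$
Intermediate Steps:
$p{\left(n \right)} = -10$ ($p{\left(n \right)} = 2 \left(-5\right) = -10$)
$R = 484$
$R p{\left(6^{2} \right)} = 484 \left(-10\right) = -4840$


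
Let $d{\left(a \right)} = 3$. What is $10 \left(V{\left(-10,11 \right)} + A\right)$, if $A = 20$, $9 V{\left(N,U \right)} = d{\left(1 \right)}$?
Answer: $\frac{610}{3} \approx 203.33$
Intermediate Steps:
$V{\left(N,U \right)} = \frac{1}{3}$ ($V{\left(N,U \right)} = \frac{1}{9} \cdot 3 = \frac{1}{3}$)
$10 \left(V{\left(-10,11 \right)} + A\right) = 10 \left(\frac{1}{3} + 20\right) = 10 \cdot \frac{61}{3} = \frac{610}{3}$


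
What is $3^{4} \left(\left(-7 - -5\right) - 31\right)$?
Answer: $-2673$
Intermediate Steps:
$3^{4} \left(\left(-7 - -5\right) - 31\right) = 81 \left(\left(-7 + 5\right) - 31\right) = 81 \left(-2 - 31\right) = 81 \left(-33\right) = -2673$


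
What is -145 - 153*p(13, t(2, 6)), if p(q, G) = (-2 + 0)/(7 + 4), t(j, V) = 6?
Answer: -1289/11 ≈ -117.18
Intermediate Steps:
p(q, G) = -2/11
-145 - 153*p(13, t(2, 6)) = -145 - 153*(-2/11) = -145 + 306/11 = -1289/11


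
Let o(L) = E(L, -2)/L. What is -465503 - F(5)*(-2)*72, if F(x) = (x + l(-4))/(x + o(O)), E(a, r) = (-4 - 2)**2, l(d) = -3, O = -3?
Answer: -3258809/7 ≈ -4.6554e+5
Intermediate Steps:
E(a, r) = 36 (E(a, r) = (-6)**2 = 36)
o(L) = 36/L
F(x) = (-3 + x)/(-12 + x) (F(x) = (x - 3)/(x + 36/(-3)) = (-3 + x)/(x + 36*(-1/3)) = (-3 + x)/(x - 12) = (-3 + x)/(-12 + x))
-465503 - F(5)*(-2)*72 = -465503 - ((-3 + 5)/(-12 + 5))*(-2)*72 = -465503 - (2/(-7))*(-2)*72 = -465503 - -1/7*2*(-2)*72 = -465503 - (-2/7*(-2))*72 = -465503 - 4*72/7 = -465503 - 1*288/7 = -465503 - 288/7 = -3258809/7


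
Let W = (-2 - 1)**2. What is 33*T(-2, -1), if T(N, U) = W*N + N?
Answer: -660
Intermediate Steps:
W = 9 (W = (-3)**2 = 9)
T(N, U) = 10*N (T(N, U) = 9*N + N = 10*N)
33*T(-2, -1) = 33*(10*(-2)) = 33*(-20) = -660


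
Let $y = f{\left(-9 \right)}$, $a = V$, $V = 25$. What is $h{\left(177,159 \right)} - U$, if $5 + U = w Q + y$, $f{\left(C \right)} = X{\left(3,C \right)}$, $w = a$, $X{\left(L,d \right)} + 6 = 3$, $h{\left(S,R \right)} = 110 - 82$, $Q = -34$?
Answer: $886$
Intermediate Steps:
$h{\left(S,R \right)} = 28$
$a = 25$
$X{\left(L,d \right)} = -3$ ($X{\left(L,d \right)} = -6 + 3 = -3$)
$w = 25$
$f{\left(C \right)} = -3$
$y = -3$
$U = -858$ ($U = -5 + \left(25 \left(-34\right) - 3\right) = -5 - 853 = -858$)
$h{\left(177,159 \right)} - U = 28 - -858 = 28 + 858 = 886$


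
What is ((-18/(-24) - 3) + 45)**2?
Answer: 29241/16 ≈ 1827.6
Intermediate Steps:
((-18/(-24) - 3) + 45)**2 = ((-18*(-1/24) - 3) + 45)**2 = ((3/4 - 3) + 45)**2 = (-9/4 + 45)**2 = (171/4)**2 = 29241/16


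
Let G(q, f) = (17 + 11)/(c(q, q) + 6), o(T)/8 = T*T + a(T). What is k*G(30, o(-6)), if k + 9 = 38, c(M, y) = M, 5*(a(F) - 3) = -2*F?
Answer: 203/9 ≈ 22.556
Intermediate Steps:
a(F) = 3 - 2*F/5 (a(F) = 3 + (-2*F)/5 = 3 - 2*F/5)
o(T) = 24 + 8*T² - 16*T/5 (o(T) = 8*(T*T + (3 - 2*T/5)) = 8*(T² + (3 - 2*T/5)) = 8*(3 + T² - 2*T/5) = 24 + 8*T² - 16*T/5)
G(q, f) = 28/(6 + q) (G(q, f) = (17 + 11)/(q + 6) = 28/(6 + q))
k = 29 (k = -9 + 38 = 29)
k*G(30, o(-6)) = 29*(28/(6 + 30)) = 29*(28/36) = 29*(28*(1/36)) = 29*(7/9) = 203/9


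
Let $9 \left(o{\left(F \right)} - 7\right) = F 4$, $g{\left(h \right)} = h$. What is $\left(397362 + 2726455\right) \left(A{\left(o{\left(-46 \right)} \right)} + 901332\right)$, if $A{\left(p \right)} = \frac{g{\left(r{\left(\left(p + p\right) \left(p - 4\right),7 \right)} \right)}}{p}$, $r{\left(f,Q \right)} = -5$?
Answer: $\frac{340687283705289}{121} \approx 2.8156 \cdot 10^{12}$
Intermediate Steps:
$o{\left(F \right)} = 7 + \frac{4 F}{9}$ ($o{\left(F \right)} = 7 + \frac{F 4}{9} = 7 + \frac{4 F}{9}$)
$A{\left(p \right)} = - \frac{5}{p}$
$\left(397362 + 2726455\right) \left(A{\left(o{\left(-46 \right)} \right)} + 901332\right) = \left(397362 + 2726455\right) \left(- \frac{5}{7 + \frac{4}{9} \left(-46\right)} + 901332\right) = 3123817 \left(- \frac{5}{7 - \frac{184}{9}} + 901332\right) = 3123817 \left(- \frac{5}{- \frac{121}{9}} + 901332\right) = 3123817 \left(\left(-5\right) \left(- \frac{9}{121}\right) + 901332\right) = 3123817 \left(\frac{45}{121} + 901332\right) = 3123817 \cdot \frac{109061217}{121} = \frac{340687283705289}{121}$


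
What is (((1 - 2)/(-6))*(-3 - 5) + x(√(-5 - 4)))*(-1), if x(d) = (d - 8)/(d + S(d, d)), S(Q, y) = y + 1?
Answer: 118/111 - 51*I/37 ≈ 1.0631 - 1.3784*I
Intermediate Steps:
S(Q, y) = 1 + y
x(d) = (-8 + d)/(1 + 2*d) (x(d) = (d - 8)/(d + (1 + d)) = (-8 + d)/(1 + 2*d))
(((1 - 2)/(-6))*(-3 - 5) + x(√(-5 - 4)))*(-1) = (((1 - 2)/(-6))*(-3 - 5) + (-8 + √(-5 - 4))/(1 + 2*√(-5 - 4)))*(-1) = (-1*(-⅙)*(-8) + (-8 + √(-9))/(1 + 2*√(-9)))*(-1) = ((⅙)*(-8) + (-8 + 3*I)/(1 + 2*(3*I)))*(-1) = (-4/3 + (-8 + 3*I)/(1 + 6*I))*(-1) = (-4/3 + ((1 - 6*I)/37)*(-8 + 3*I))*(-1) = (-4/3 + (1 - 6*I)*(-8 + 3*I)/37)*(-1) = 4/3 - (1 - 6*I)*(-8 + 3*I)/37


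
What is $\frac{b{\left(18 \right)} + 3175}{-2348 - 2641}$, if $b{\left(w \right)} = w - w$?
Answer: $- \frac{3175}{4989} \approx -0.6364$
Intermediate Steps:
$b{\left(w \right)} = 0$
$\frac{b{\left(18 \right)} + 3175}{-2348 - 2641} = \frac{0 + 3175}{-2348 - 2641} = \frac{3175}{-4989} = 3175 \left(- \frac{1}{4989}\right) = - \frac{3175}{4989}$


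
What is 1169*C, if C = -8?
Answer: -9352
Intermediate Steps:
1169*C = 1169*(-8) = -9352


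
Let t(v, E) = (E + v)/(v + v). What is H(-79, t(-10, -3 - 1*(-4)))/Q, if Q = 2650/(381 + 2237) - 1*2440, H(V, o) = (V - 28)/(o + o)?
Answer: 280126/5746743 ≈ 0.048745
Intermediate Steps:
t(v, E) = (E + v)/(2*v) (t(v, E) = (E + v)/((2*v)) = (E + v)*(1/(2*v)) = (E + v)/(2*v))
H(V, o) = (-28 + V)/(2*o) (H(V, o) = (-28 + V)/((2*o)) = (-28 + V)*(1/(2*o)) = (-28 + V)/(2*o))
Q = -3192635/1309 (Q = 2650/2618 - 2440 = 2650*(1/2618) - 2440 = 1325/1309 - 2440 = -3192635/1309 ≈ -2439.0)
H(-79, t(-10, -3 - 1*(-4)))/Q = ((-28 - 79)/(2*(((½)*((-3 - 1*(-4)) - 10)/(-10)))))/(-3192635/1309) = ((½)*(-107)/((½)*(-⅒)*((-3 + 4) - 10)))*(-1309/3192635) = ((½)*(-107)/((½)*(-⅒)*(1 - 10)))*(-1309/3192635) = ((½)*(-107)/((½)*(-⅒)*(-9)))*(-1309/3192635) = ((½)*(-107)/(9/20))*(-1309/3192635) = ((½)*(20/9)*(-107))*(-1309/3192635) = -1070/9*(-1309/3192635) = 280126/5746743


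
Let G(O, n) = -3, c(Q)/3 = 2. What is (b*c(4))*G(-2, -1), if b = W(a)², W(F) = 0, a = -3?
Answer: 0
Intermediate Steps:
c(Q) = 6 (c(Q) = 3*2 = 6)
b = 0 (b = 0² = 0)
(b*c(4))*G(-2, -1) = (0*6)*(-3) = 0*(-3) = 0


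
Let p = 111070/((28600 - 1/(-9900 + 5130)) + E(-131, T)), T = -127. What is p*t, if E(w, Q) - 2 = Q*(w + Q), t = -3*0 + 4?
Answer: 2119215600/292725361 ≈ 7.2396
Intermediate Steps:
t = 4 (t = 0 + 4 = 4)
E(w, Q) = 2 + Q*(Q + w) (E(w, Q) = 2 + Q*(w + Q) = 2 + Q*(Q + w))
p = 529803900/292725361 (p = 111070/((28600 - 1/(-9900 + 5130)) + (2 + (-127)**2 - 127*(-131))) = 111070/((28600 - 1/(-4770)) + (2 + 16129 + 16637)) = 111070/((28600 - 1*(-1/4770)) + 32768) = 111070/((28600 + 1/4770) + 32768) = 111070/(136422001/4770 + 32768) = 111070/(292725361/4770) = 111070*(4770/292725361) = 529803900/292725361 ≈ 1.8099)
p*t = (529803900/292725361)*4 = 2119215600/292725361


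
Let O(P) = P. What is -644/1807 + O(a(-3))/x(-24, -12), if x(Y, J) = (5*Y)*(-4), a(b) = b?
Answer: -104847/289120 ≈ -0.36264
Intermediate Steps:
x(Y, J) = -20*Y
-644/1807 + O(a(-3))/x(-24, -12) = -644/1807 - 3/((-20*(-24))) = -644*1/1807 - 3/480 = -644/1807 - 3*1/480 = -644/1807 - 1/160 = -104847/289120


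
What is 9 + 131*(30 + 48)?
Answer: 10227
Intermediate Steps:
9 + 131*(30 + 48) = 9 + 131*78 = 9 + 10218 = 10227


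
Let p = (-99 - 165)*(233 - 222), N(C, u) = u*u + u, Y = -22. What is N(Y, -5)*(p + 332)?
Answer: -51440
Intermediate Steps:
N(C, u) = u + u**2 (N(C, u) = u**2 + u = u + u**2)
p = -2904 (p = -264*11 = -2904)
N(Y, -5)*(p + 332) = (-5*(1 - 5))*(-2904 + 332) = -5*(-4)*(-2572) = 20*(-2572) = -51440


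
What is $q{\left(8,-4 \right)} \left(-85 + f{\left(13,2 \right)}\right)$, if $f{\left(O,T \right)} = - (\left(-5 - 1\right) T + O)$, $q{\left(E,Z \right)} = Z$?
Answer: $344$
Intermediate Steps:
$f{\left(O,T \right)} = - O + 6 T$ ($f{\left(O,T \right)} = - (- 6 T + O) = - (O - 6 T) = - O + 6 T$)
$q{\left(8,-4 \right)} \left(-85 + f{\left(13,2 \right)}\right) = - 4 \left(-85 + \left(\left(-1\right) 13 + 6 \cdot 2\right)\right) = - 4 \left(-85 + \left(-13 + 12\right)\right) = - 4 \left(-85 - 1\right) = \left(-4\right) \left(-86\right) = 344$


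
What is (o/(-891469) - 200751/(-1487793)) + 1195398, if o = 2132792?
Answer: 528492960171197043/442107112639 ≈ 1.1954e+6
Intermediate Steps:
(o/(-891469) - 200751/(-1487793)) + 1195398 = (2132792/(-891469) - 200751/(-1487793)) + 1195398 = (2132792*(-1/891469) - 200751*(-1/1487793)) + 1195398 = (-2132792/891469 + 66917/495931) + 1195398 = -998063238279/442107112639 + 1195398 = 528492960171197043/442107112639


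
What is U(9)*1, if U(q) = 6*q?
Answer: 54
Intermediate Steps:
U(9)*1 = (6*9)*1 = 54*1 = 54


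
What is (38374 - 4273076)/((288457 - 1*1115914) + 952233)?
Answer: -2117351/62388 ≈ -33.938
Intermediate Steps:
(38374 - 4273076)/((288457 - 1*1115914) + 952233) = -4234702/((288457 - 1115914) + 952233) = -4234702/(-827457 + 952233) = -4234702/124776 = -4234702*1/124776 = -2117351/62388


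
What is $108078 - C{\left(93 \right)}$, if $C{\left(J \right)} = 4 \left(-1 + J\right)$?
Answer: $107710$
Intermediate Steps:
$C{\left(J \right)} = -4 + 4 J$
$108078 - C{\left(93 \right)} = 108078 - \left(-4 + 4 \cdot 93\right) = 108078 - \left(-4 + 372\right) = 108078 - 368 = 107710$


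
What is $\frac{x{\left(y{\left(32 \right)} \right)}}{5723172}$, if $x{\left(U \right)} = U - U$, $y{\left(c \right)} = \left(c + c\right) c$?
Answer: $0$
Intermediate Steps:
$y{\left(c \right)} = 2 c^{2}$ ($y{\left(c \right)} = 2 c c = 2 c^{2}$)
$x{\left(U \right)} = 0$
$\frac{x{\left(y{\left(32 \right)} \right)}}{5723172} = \frac{0}{5723172} = 0 \cdot \frac{1}{5723172} = 0$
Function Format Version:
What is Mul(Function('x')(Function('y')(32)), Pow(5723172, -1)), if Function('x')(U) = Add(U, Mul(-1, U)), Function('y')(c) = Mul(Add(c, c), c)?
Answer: 0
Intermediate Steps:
Function('y')(c) = Mul(2, Pow(c, 2)) (Function('y')(c) = Mul(Mul(2, c), c) = Mul(2, Pow(c, 2)))
Function('x')(U) = 0
Mul(Function('x')(Function('y')(32)), Pow(5723172, -1)) = Mul(0, Pow(5723172, -1)) = Mul(0, Rational(1, 5723172)) = 0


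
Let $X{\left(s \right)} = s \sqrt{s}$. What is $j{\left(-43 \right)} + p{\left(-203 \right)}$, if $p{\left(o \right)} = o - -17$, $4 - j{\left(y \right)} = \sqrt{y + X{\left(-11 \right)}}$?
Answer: $-182 - \sqrt{-43 - 11 i \sqrt{11}} \approx -184.59 + 7.0495 i$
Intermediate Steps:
$X{\left(s \right)} = s^{\frac{3}{2}}$
$j{\left(y \right)} = 4 - \sqrt{y - 11 i \sqrt{11}}$ ($j{\left(y \right)} = 4 - \sqrt{y + \left(-11\right)^{\frac{3}{2}}} = 4 - \sqrt{y - 11 i \sqrt{11}}$)
$p{\left(o \right)} = 17 + o$ ($p{\left(o \right)} = o + 17 = 17 + o$)
$j{\left(-43 \right)} + p{\left(-203 \right)} = \left(4 - \sqrt{-43 - 11 i \sqrt{11}}\right) + \left(17 - 203\right) = \left(4 - \sqrt{-43 - 11 i \sqrt{11}}\right) - 186 = -182 - \sqrt{-43 - 11 i \sqrt{11}}$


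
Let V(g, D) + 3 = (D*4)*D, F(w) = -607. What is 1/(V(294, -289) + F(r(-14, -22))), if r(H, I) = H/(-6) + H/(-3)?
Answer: 1/333474 ≈ 2.9987e-6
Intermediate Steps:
r(H, I) = -H/2 (r(H, I) = H*(-1/6) + H*(-1/3) = -H/6 - H/3 = -H/2)
V(g, D) = -3 + 4*D**2 (V(g, D) = -3 + (D*4)*D = -3 + (4*D)*D = -3 + 4*D**2)
1/(V(294, -289) + F(r(-14, -22))) = 1/((-3 + 4*(-289)**2) - 607) = 1/((-3 + 4*83521) - 607) = 1/((-3 + 334084) - 607) = 1/(334081 - 607) = 1/333474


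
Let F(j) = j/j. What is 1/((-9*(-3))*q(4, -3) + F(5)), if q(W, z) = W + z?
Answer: 1/28 ≈ 0.035714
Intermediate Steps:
F(j) = 1
1/((-9*(-3))*q(4, -3) + F(5)) = 1/((-9*(-3))*(4 - 3) + 1) = 1/(27*1 + 1) = 1/(27 + 1) = 1/28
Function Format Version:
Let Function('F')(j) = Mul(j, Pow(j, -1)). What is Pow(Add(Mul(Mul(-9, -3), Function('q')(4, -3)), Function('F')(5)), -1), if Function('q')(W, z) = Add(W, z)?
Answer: Rational(1, 28) ≈ 0.035714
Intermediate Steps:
Function('F')(j) = 1
Pow(Add(Mul(Mul(-9, -3), Function('q')(4, -3)), Function('F')(5)), -1) = Pow(Add(Mul(Mul(-9, -3), Add(4, -3)), 1), -1) = Pow(Add(Mul(27, 1), 1), -1) = Pow(Add(27, 1), -1) = Pow(28, -1) = Rational(1, 28)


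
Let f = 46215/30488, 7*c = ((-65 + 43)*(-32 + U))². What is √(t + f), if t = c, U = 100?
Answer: √3640501097769802/106708 ≈ 565.44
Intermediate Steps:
c = 2238016/7 (c = ((-65 + 43)*(-32 + 100))²/7 = (-22*68)²/7 = (⅐)*(-1496)² = (⅐)*2238016 = 2238016/7 ≈ 3.1972e+5)
t = 2238016/7 ≈ 3.1972e+5
f = 46215/30488 (f = 46215*(1/30488) = 46215/30488 ≈ 1.5158)
√(t + f) = √(2238016/7 + 46215/30488) = √(68232955313/213416) = √3640501097769802/106708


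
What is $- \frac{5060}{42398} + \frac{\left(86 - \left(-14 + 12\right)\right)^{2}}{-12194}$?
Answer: $- \frac{97507938}{129250303} \approx -0.75441$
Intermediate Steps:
$- \frac{5060}{42398} + \frac{\left(86 - \left(-14 + 12\right)\right)^{2}}{-12194} = \left(-5060\right) \frac{1}{42398} + \left(86 - -2\right)^{2} \left(- \frac{1}{12194}\right) = - \frac{2530}{21199} + \left(86 + 2\right)^{2} \left(- \frac{1}{12194}\right) = - \frac{2530}{21199} + 88^{2} \left(- \frac{1}{12194}\right) = - \frac{2530}{21199} + 7744 \left(- \frac{1}{12194}\right) = - \frac{2530}{21199} - \frac{3872}{6097} = - \frac{97507938}{129250303}$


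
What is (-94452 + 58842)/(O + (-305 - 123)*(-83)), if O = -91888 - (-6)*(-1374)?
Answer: 5935/10768 ≈ 0.55117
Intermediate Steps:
O = -100132 (O = -91888 - 1*8244 = -91888 - 8244 = -100132)
(-94452 + 58842)/(O + (-305 - 123)*(-83)) = (-94452 + 58842)/(-100132 + (-305 - 123)*(-83)) = -35610/(-100132 - 428*(-83)) = -35610/(-100132 + 35524) = -35610/(-64608) = -35610*(-1/64608) = 5935/10768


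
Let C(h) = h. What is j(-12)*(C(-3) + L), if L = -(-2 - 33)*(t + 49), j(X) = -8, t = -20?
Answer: -8096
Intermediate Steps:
L = 1015 (L = -(-2 - 33)*(-20 + 49) = -(-35)*29 = -1*(-1015) = 1015)
j(-12)*(C(-3) + L) = -8*(-3 + 1015) = -8*1012 = -8096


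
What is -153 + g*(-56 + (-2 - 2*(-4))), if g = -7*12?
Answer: 4047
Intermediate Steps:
g = -84
-153 + g*(-56 + (-2 - 2*(-4))) = -153 - 84*(-56 + (-2 - 2*(-4))) = -153 - 84*(-56 + (-2 + 8)) = -153 - 84*(-56 + 6) = -153 - 84*(-50) = -153 + 4200 = 4047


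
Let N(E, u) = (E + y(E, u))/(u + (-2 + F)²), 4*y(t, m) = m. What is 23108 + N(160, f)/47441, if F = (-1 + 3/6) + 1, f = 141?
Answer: 628160778625/27183693 ≈ 23108.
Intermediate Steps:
y(t, m) = m/4
F = ½ (F = (-1 + 3*(⅙)) + 1 = (-1 + ½) + 1 = -½ + 1 = ½ ≈ 0.50000)
N(E, u) = (E + u/4)/(9/4 + u) (N(E, u) = (E + u/4)/(u + (-2 + ½)²) = (E + u/4)/(u + (-3/2)²) = (E + u/4)/(u + 9/4) = (E + u/4)/(9/4 + u))
23108 + N(160, f)/47441 = 23108 + ((141 + 4*160)/(9 + 4*141))/47441 = 23108 + ((141 + 640)/(9 + 564))*(1/47441) = 23108 + (781/573)*(1/47441) = 23108 + 781/27183693 = 628160778625/27183693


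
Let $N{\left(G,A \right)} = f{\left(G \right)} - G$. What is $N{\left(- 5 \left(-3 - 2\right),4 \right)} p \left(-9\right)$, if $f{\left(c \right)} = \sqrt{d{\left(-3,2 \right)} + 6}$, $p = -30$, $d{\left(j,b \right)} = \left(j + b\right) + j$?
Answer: $-6750 + 270 \sqrt{2} \approx -6368.2$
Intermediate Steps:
$d{\left(j,b \right)} = b + 2 j$ ($d{\left(j,b \right)} = \left(b + j\right) + j = b + 2 j$)
$f{\left(c \right)} = \sqrt{2}$ ($f{\left(c \right)} = \sqrt{\left(2 + 2 \left(-3\right)\right) + 6} = \sqrt{\left(2 - 6\right) + 6} = \sqrt{-4 + 6} = \sqrt{2}$)
$N{\left(G,A \right)} = \sqrt{2} - G$
$N{\left(- 5 \left(-3 - 2\right),4 \right)} p \left(-9\right) = \left(\sqrt{2} - - 5 \left(-3 - 2\right)\right) \left(-30\right) \left(-9\right) = \left(\sqrt{2} - \left(-5\right) \left(-5\right)\right) \left(-30\right) \left(-9\right) = \left(\sqrt{2} - 25\right) \left(-30\right) \left(-9\right) = \left(-25 + \sqrt{2}\right) \left(-30\right) \left(-9\right) = \left(750 - 30 \sqrt{2}\right) \left(-9\right) = -6750 + 270 \sqrt{2}$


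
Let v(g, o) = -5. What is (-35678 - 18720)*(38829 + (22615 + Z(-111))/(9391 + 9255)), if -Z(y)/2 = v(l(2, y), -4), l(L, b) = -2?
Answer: -19692841896641/9323 ≈ -2.1123e+9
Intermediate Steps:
Z(y) = 10 (Z(y) = -2*(-5) = 10)
(-35678 - 18720)*(38829 + (22615 + Z(-111))/(9391 + 9255)) = (-35678 - 18720)*(38829 + (22615 + 10)/(9391 + 9255)) = -54398*(38829 + 22625/18646) = -54398*724028159/18646 = -19692841896641/9323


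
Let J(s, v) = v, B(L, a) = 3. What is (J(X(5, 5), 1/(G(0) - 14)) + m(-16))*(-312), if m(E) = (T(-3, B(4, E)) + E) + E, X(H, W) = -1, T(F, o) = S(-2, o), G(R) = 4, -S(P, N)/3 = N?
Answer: 64116/5 ≈ 12823.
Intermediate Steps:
S(P, N) = -3*N
T(F, o) = -3*o
m(E) = -9 + 2*E (m(E) = (-3*3 + E) + E = (-9 + E) + E = -9 + 2*E)
(J(X(5, 5), 1/(G(0) - 14)) + m(-16))*(-312) = (1/(4 - 14) + (-9 + 2*(-16)))*(-312) = (1/(-10) + (-9 - 32))*(-312) = (-1/10 - 41)*(-312) = -411/10*(-312) = 64116/5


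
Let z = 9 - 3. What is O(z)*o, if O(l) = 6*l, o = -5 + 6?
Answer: 36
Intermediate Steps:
z = 6
o = 1
O(z)*o = (6*6)*1 = 36*1 = 36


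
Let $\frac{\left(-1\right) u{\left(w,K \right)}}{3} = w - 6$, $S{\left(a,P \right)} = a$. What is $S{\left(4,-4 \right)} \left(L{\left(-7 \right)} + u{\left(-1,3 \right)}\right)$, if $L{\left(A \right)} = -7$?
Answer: $56$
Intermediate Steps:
$u{\left(w,K \right)} = 18 - 3 w$ ($u{\left(w,K \right)} = - 3 \left(w - 6\right) = - 3 \left(-6 + w\right) = 18 - 3 w$)
$S{\left(4,-4 \right)} \left(L{\left(-7 \right)} + u{\left(-1,3 \right)}\right) = 4 \left(-7 + \left(18 - -3\right)\right) = 4 \left(-7 + \left(18 + 3\right)\right) = 4 \left(-7 + 21\right) = 4 \cdot 14 = 56$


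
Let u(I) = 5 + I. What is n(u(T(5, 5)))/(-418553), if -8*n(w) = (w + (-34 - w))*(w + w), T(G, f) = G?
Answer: -85/418553 ≈ -0.00020308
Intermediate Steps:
n(w) = 17*w/2 (n(w) = -(w + (-34 - w))*(w + w)/8 = -(-17)*2*w/4 = -(-17)*w/2 = 17*w/2)
n(u(T(5, 5)))/(-418553) = (17*(5 + 5)/2)/(-418553) = ((17/2)*10)*(-1/418553) = 85*(-1/418553) = -85/418553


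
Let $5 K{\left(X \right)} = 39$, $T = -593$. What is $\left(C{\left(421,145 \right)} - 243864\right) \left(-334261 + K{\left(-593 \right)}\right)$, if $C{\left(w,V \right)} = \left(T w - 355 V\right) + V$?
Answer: $\frac{910584266302}{5} \approx 1.8212 \cdot 10^{11}$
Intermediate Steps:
$C{\left(w,V \right)} = - 593 w - 354 V$ ($C{\left(w,V \right)} = \left(- 593 w - 355 V\right) + V = - 593 w - 354 V$)
$K{\left(X \right)} = \frac{39}{5}$ ($K{\left(X \right)} = \frac{1}{5} \cdot 39 = \frac{39}{5}$)
$\left(C{\left(421,145 \right)} - 243864\right) \left(-334261 + K{\left(-593 \right)}\right) = \left(\left(\left(-593\right) 421 - 51330\right) - 243864\right) \left(-334261 + \frac{39}{5}\right) = \left(\left(-249653 - 51330\right) - 243864\right) \left(- \frac{1671266}{5}\right) = \left(-300983 - 243864\right) \left(- \frac{1671266}{5}\right) = \left(-544847\right) \left(- \frac{1671266}{5}\right) = \frac{910584266302}{5}$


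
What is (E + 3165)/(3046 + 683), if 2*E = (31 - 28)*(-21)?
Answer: 2089/2486 ≈ 0.84031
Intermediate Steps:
E = -63/2 (E = ((31 - 28)*(-21))/2 = (3*(-21))/2 = (1/2)*(-63) = -63/2 ≈ -31.500)
(E + 3165)/(3046 + 683) = (-63/2 + 3165)/(3046 + 683) = (6267/2)/3729 = (6267/2)*(1/3729) = 2089/2486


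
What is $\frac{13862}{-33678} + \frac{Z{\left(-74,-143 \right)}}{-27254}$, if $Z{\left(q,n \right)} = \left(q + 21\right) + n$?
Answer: $- \frac{92798515}{229465053} \approx -0.40441$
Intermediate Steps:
$Z{\left(q,n \right)} = 21 + n + q$ ($Z{\left(q,n \right)} = \left(21 + q\right) + n = 21 + n + q$)
$\frac{13862}{-33678} + \frac{Z{\left(-74,-143 \right)}}{-27254} = \frac{13862}{-33678} + \frac{21 - 143 - 74}{-27254} = 13862 \left(- \frac{1}{33678}\right) - - \frac{98}{13627} = - \frac{6931}{16839} + \frac{98}{13627} = - \frac{92798515}{229465053}$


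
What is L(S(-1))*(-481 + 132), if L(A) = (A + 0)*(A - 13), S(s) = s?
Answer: -4886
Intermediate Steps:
L(A) = A*(-13 + A)
L(S(-1))*(-481 + 132) = (-(-13 - 1))*(-481 + 132) = -1*(-14)*(-349) = 14*(-349) = -4886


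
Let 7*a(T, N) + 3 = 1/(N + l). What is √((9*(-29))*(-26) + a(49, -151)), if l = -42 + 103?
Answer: √299243630/210 ≈ 82.375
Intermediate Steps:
l = 61
a(T, N) = -3/7 + 1/(7*(61 + N)) (a(T, N) = -3/7 + 1/(7*(N + 61)) = -3/7 + 1/(7*(61 + N)))
√((9*(-29))*(-26) + a(49, -151)) = √((9*(-29))*(-26) + (-182 - 3*(-151))/(7*(61 - 151))) = √(-261*(-26) + (⅐)*(-182 + 453)/(-90)) = √(6786 + (⅐)*(-1/90)*271) = √(6786 - 271/630) = √(4274909/630) = √299243630/210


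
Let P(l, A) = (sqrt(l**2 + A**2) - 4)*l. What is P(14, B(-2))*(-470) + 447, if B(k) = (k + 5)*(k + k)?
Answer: 26767 - 13160*sqrt(85) ≈ -94562.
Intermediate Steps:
B(k) = 2*k*(5 + k) (B(k) = (5 + k)*(2*k) = 2*k*(5 + k))
P(l, A) = l*(-4 + sqrt(A**2 + l**2)) (P(l, A) = (sqrt(A**2 + l**2) - 4)*l = (-4 + sqrt(A**2 + l**2))*l = l*(-4 + sqrt(A**2 + l**2)))
P(14, B(-2))*(-470) + 447 = (14*(-4 + sqrt((2*(-2)*(5 - 2))**2 + 14**2)))*(-470) + 447 = (14*(-4 + sqrt((2*(-2)*3)**2 + 196)))*(-470) + 447 = (14*(-4 + sqrt((-12)**2 + 196)))*(-470) + 447 = (14*(-4 + sqrt(144 + 196)))*(-470) + 447 = (14*(-4 + sqrt(340)))*(-470) + 447 = (14*(-4 + 2*sqrt(85)))*(-470) + 447 = (-56 + 28*sqrt(85))*(-470) + 447 = (26320 - 13160*sqrt(85)) + 447 = 26767 - 13160*sqrt(85)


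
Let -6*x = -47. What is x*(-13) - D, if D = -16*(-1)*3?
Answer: -899/6 ≈ -149.83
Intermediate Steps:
x = 47/6 (x = -1/6*(-47) = 47/6 ≈ 7.8333)
D = 48 (D = 16*3 = 48)
x*(-13) - D = (47/6)*(-13) - 1*48 = -611/6 - 48 = -899/6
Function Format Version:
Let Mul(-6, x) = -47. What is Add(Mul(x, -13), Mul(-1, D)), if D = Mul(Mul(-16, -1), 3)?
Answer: Rational(-899, 6) ≈ -149.83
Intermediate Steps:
x = Rational(47, 6) (x = Mul(Rational(-1, 6), -47) = Rational(47, 6) ≈ 7.8333)
D = 48 (D = Mul(16, 3) = 48)
Add(Mul(x, -13), Mul(-1, D)) = Add(Mul(Rational(47, 6), -13), Mul(-1, 48)) = Add(Rational(-611, 6), -48) = Rational(-899, 6)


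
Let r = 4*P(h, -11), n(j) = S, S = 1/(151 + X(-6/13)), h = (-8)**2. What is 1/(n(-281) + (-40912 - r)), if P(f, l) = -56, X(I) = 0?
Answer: -151/6143887 ≈ -2.4577e-5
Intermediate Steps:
h = 64
S = 1/151 (S = 1/(151 + 0) = 1/151 ≈ 0.0066225)
n(j) = 1/151
r = -224 (r = 4*(-56) = -224)
1/(n(-281) + (-40912 - r)) = 1/(1/151 + (-40912 - 1*(-224))) = 1/(1/151 + (-40912 + 224)) = 1/(1/151 - 40688) = 1/(-6143887/151) = -151/6143887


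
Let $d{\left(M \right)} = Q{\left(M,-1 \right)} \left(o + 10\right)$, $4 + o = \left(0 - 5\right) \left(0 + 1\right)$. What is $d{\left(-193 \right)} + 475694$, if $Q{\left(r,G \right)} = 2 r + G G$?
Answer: $475309$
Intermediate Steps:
$Q{\left(r,G \right)} = G^{2} + 2 r$ ($Q{\left(r,G \right)} = 2 r + G^{2} = G^{2} + 2 r$)
$o = -9$ ($o = -4 + \left(0 - 5\right) \left(0 + 1\right) = -4 - 5 = -9$)
$d{\left(M \right)} = 1 + 2 M$ ($d{\left(M \right)} = \left(\left(-1\right)^{2} + 2 M\right) \left(-9 + 10\right) = \left(1 + 2 M\right) 1 = 1 + 2 M$)
$d{\left(-193 \right)} + 475694 = \left(1 + 2 \left(-193\right)\right) + 475694 = \left(1 - 386\right) + 475694 = -385 + 475694 = 475309$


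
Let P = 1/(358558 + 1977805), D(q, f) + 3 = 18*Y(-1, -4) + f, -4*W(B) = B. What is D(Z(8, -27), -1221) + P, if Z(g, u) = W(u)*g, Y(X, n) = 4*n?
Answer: -3532580855/2336363 ≈ -1512.0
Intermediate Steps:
W(B) = -B/4
Z(g, u) = -g*u/4 (Z(g, u) = (-u/4)*g = -g*u/4)
D(q, f) = -291 + f (D(q, f) = -3 + (18*(4*(-4)) + f) = -3 + (18*(-16) + f) = -3 + (-288 + f) = -291 + f)
P = 1/2336363 ≈ 4.2802e-7
D(Z(8, -27), -1221) + P = (-291 - 1221) + 1/2336363 = -1512 + 1/2336363 = -3532580855/2336363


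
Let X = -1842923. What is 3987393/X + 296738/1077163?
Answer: -3748206920885/1985128467449 ≈ -1.8881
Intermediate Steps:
3987393/X + 296738/1077163 = 3987393/(-1842923) + 296738/1077163 = 3987393*(-1/1842923) + 296738*(1/1077163) = -3987393/1842923 + 296738/1077163 = -3748206920885/1985128467449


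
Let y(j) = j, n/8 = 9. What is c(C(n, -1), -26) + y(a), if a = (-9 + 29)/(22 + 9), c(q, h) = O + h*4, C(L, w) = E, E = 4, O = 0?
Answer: -3204/31 ≈ -103.35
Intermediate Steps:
n = 72 (n = 8*9 = 72)
C(L, w) = 4
c(q, h) = 4*h (c(q, h) = 0 + h*4 = 0 + 4*h = 4*h)
a = 20/31 ≈ 0.64516
c(C(n, -1), -26) + y(a) = 4*(-26) + 20/31 = -104 + 20/31 = -3204/31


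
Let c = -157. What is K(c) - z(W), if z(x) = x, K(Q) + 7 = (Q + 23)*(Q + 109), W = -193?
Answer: 6618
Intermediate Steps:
K(Q) = -7 + (23 + Q)*(109 + Q) (K(Q) = -7 + (Q + 23)*(Q + 109) = -7 + (23 + Q)*(109 + Q))
K(c) - z(W) = (2500 + (-157)² + 132*(-157)) - 1*(-193) = (2500 + 24649 - 20724) + 193 = 6425 + 193 = 6618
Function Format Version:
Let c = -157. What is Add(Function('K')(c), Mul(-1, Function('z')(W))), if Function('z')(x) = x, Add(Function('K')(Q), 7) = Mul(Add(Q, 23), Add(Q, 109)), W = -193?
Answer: 6618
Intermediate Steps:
Function('K')(Q) = Add(-7, Mul(Add(23, Q), Add(109, Q))) (Function('K')(Q) = Add(-7, Mul(Add(Q, 23), Add(Q, 109))) = Add(-7, Mul(Add(23, Q), Add(109, Q))))
Add(Function('K')(c), Mul(-1, Function('z')(W))) = Add(Add(2500, Pow(-157, 2), Mul(132, -157)), Mul(-1, -193)) = Add(Add(2500, 24649, -20724), 193) = Add(6425, 193) = 6618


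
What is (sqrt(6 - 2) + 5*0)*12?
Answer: 24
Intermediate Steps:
(sqrt(6 - 2) + 5*0)*12 = (sqrt(4) + 0)*12 = (2 + 0)*12 = 2*12 = 24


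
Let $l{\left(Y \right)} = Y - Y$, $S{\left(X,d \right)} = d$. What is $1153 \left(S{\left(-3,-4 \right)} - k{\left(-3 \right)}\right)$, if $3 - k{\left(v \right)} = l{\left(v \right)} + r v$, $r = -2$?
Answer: $-1153$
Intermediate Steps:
$l{\left(Y \right)} = 0$
$k{\left(v \right)} = 3 + 2 v$ ($k{\left(v \right)} = 3 - \left(0 - 2 v\right) = 3 - - 2 v = 3 + 2 v$)
$1153 \left(S{\left(-3,-4 \right)} - k{\left(-3 \right)}\right) = 1153 \left(-4 - \left(3 + 2 \left(-3\right)\right)\right) = 1153 \left(-4 - \left(3 - 6\right)\right) = 1153 \left(-4 - -3\right) = 1153 \left(-4 + 3\right) = 1153 \left(-1\right) = -1153$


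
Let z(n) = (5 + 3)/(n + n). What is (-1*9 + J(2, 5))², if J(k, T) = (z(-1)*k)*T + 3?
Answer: 2116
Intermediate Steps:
z(n) = 4/n (z(n) = 8/((2*n)) = 8*(1/(2*n)) = 4/n)
J(k, T) = 3 - 4*T*k (J(k, T) = ((4/(-1))*k)*T + 3 = ((4*(-1))*k)*T + 3 = (-4*k)*T + 3 = -4*T*k + 3 = 3 - 4*T*k)
(-1*9 + J(2, 5))² = (-1*9 + (3 - 4*5*2))² = (-9 + (3 - 40))² = (-9 - 37)² = (-46)² = 2116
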